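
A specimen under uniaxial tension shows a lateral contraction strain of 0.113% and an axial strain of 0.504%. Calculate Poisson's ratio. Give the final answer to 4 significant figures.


nu = -epsilon_lat / epsilon_axial
Lateral strain is contraction (negative), so using magnitudes:
nu = 0.113 / 0.504
nu = 0.2242


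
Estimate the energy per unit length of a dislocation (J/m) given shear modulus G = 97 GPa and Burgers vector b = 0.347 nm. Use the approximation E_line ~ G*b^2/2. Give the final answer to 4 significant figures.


E = G*b^2/2
b = 0.347 nm = 3.47e-10 m
G = 97 GPa = 9.7e+10 Pa
E = 0.5 * 9.7e+10 * (3.47e-10)^2
E = 5.84e-09 J/m


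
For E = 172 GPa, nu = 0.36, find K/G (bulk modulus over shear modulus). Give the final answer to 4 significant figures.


G = E / (2*(1+nu))
G = 172 / (2*(1+0.36)) = 63.2353 GPa
K = E / (3*(1-2*nu))
K = 172 / (3*(1-2*0.36)) = 204.762 GPa
K/G = 204.762 / 63.2353 = 3.238


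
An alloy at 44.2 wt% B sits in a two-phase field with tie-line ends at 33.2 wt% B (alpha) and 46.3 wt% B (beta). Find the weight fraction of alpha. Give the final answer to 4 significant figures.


f_alpha = (C_beta - C0) / (C_beta - C_alpha)
f_alpha = (46.3 - 44.2) / (46.3 - 33.2)
f_alpha = 0.1603


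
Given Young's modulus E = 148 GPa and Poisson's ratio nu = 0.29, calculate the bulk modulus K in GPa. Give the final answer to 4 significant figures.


K = E / (3*(1-2*nu))
K = 148 / (3*(1-2*0.29))
K = 117.5 GPa


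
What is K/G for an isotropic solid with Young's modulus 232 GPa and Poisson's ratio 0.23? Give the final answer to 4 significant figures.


G = E / (2*(1+nu))
G = 232 / (2*(1+0.23)) = 94.3089 GPa
K = E / (3*(1-2*nu))
K = 232 / (3*(1-2*0.23)) = 143.21 GPa
K/G = 143.21 / 94.3089 = 1.519


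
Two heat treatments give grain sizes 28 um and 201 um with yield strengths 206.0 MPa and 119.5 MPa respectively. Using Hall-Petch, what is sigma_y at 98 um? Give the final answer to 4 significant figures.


sigma_y = sigma0 + k / sqrt(d)
1/sqrt(d1) = 1/sqrt(2.8e-05) = 188.982;  1/sqrt(d2) = 70.5346
k = (sigma1 - sigma2) / (1/sqrt(d1) - 1/sqrt(d2)) = (206.0 - 119.5) / (188.982 - 70.5346) = 0.73028 MPa*m^0.5
sigma0 = sigma1 - k/sqrt(d1) = 206.0 - 0.73028*188.982 = 67.99 MPa
sigma_y(d3) = 67.99 + 0.73028 / sqrt(9.8e-05) = 141.8 MPa


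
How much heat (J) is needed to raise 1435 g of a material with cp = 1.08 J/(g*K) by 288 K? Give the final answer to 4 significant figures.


Q = m * cp * dT
Q = 1435 * 1.08 * 288
Q = 446300 J


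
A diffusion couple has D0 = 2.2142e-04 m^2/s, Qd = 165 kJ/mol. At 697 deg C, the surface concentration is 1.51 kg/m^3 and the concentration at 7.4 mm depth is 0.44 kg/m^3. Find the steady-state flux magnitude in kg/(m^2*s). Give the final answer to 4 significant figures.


Step 1: D = D0 * exp(-Qd/(R*T))
T = 697 + 273.15 = 970.15 K
D = 2.2142e-04 * exp(-165e3 / (8.314 * 970.15)) = 2.89065e-13 m^2/s
Step 2: J = D * (C1 - C2) / dx
J = 2.89065e-13 * (1.51 - 0.44) / 7.4e-03
J = 4.18e-11 kg/(m^2*s)


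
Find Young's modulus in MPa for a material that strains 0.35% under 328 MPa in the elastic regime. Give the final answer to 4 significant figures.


E = sigma / epsilon
epsilon = 0.35% = 3.5e-03
E = 328 / 3.5e-03
E = 93710 MPa


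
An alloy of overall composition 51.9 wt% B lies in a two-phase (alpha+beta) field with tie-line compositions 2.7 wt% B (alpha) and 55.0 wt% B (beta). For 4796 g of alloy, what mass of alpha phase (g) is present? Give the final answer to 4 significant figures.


f_alpha = (C_beta - C0) / (C_beta - C_alpha)
f_alpha = (55.0 - 51.9) / (55.0 - 2.7) = 0.0592734
m_alpha = f_alpha * m_total = 0.0592734 * 4796 = 284.3 g


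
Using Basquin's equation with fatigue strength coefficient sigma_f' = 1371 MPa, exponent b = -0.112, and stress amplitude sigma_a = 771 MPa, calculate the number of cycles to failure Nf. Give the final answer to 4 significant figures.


sigma_a = sigma_f' * (2*Nf)^b
2*Nf = (sigma_a / sigma_f')^(1/b)
2*Nf = (771 / 1371)^(1/-0.112)
2*Nf = 170.605
Nf = 85.3 cycles


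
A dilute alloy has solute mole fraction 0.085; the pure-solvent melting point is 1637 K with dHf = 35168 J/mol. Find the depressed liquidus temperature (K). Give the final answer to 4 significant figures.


dT = R*Tm^2*x / dHf
dT = 8.314 * 1637^2 * 0.085 / 35168
dT = 53.8491 K
T_new = 1637 - 53.8491 = 1583 K


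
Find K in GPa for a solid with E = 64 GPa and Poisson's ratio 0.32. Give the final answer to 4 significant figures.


K = E / (3*(1-2*nu))
K = 64 / (3*(1-2*0.32))
K = 59.26 GPa


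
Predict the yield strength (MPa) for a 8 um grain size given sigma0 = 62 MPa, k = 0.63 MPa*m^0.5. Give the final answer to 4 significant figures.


sigma_y = sigma0 + k / sqrt(d)
d = 8 um = 8e-06 m
sigma_y = 62 + 0.63 / sqrt(8e-06)
sigma_y = 284.7 MPa


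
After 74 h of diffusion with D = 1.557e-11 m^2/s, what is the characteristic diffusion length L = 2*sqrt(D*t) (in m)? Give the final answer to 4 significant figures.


t = 74 hr = 266400 s
Diffusion length = 2*sqrt(D*t)
= 2*sqrt(1.557e-11 * 266400)
= 4.073e-03 m


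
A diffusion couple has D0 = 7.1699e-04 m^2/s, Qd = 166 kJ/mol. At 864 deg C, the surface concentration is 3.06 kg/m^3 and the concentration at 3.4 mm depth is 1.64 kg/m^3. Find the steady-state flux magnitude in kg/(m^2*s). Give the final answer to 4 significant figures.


Step 1: D = D0 * exp(-Qd/(R*T))
T = 864 + 273.15 = 1137.15 K
D = 7.1699e-04 * exp(-166e3 / (8.314 * 1137.15)) = 1.69855e-11 m^2/s
Step 2: J = D * (C1 - C2) / dx
J = 1.69855e-11 * (3.06 - 1.64) / 3.4e-03
J = 7.094e-09 kg/(m^2*s)


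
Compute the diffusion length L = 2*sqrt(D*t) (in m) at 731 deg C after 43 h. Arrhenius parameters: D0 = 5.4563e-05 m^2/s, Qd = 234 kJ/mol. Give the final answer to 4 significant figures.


Step 1: D = D0 * exp(-Qd/(R*T))
T = 1004.15 K
D = 5.4563e-05 * exp(-234e3 / (8.314 * 1004.15)) = 3.66495e-17 m^2/s
Step 2: L = 2*sqrt(D*t)
t = 43 h = 154800 s
L = 2*sqrt(3.66495e-17 * 154800) = 4.764e-06 m


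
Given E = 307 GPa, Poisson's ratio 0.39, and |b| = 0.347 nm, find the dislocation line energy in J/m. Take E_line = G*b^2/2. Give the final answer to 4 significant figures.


Step 1: G = E / (2*(1+nu))
G = 307 / (2*(1+0.39)) = 110.432 GPa = 1.10432e+11 Pa
Step 2: E_line = G*b^2/2
b = 0.347 nm = 3.47e-10 m
E_line = 0.5 * 1.10432e+11 * (3.47e-10)^2 = 6.648e-09 J/m


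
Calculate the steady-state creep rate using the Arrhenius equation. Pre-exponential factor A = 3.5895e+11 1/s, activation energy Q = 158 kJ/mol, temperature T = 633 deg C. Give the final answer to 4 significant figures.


rate = A * exp(-Q / (R*T))
T = 633 + 273.15 = 906.15 K
rate = 3.5895e+11 * exp(-158e3 / (8.314 * 906.15))
rate = 279.8 1/s


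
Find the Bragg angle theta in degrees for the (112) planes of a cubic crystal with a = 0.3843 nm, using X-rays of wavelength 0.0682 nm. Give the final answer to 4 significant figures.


d = a / sqrt(h^2+k^2+l^2)
d = 0.3843 / sqrt(6) = 0.15689 nm
lambda = 2*d*sin(theta)  =>  sin(theta) = lambda / (2*d)
sin(theta) = 0.0682 / (2 * 0.15689) = 0.21735
theta = 12.55 deg


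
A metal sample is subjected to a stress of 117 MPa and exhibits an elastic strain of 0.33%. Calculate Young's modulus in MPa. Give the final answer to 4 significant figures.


E = sigma / epsilon
epsilon = 0.33% = 3.3e-03
E = 117 / 3.3e-03
E = 35450 MPa


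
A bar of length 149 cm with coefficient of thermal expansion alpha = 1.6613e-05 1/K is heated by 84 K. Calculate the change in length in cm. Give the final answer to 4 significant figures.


dL = L0 * alpha * dT
dL = 149 * 1.6613e-05 * 84
dL = 0.2079 cm


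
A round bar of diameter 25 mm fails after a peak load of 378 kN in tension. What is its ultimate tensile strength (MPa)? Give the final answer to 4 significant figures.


A0 = pi*(d/2)^2 = pi*(25/2)^2 = 490.874 mm^2
UTS = F_max / A0 = 378*1000 / 490.874
UTS = 770.1 MPa


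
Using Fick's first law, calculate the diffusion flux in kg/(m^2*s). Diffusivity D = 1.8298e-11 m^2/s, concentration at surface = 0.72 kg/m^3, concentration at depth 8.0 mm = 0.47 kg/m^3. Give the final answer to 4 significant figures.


J = -D * (dC/dx) = D * (C1 - C2) / dx
J = 1.8298e-11 * (0.72 - 0.47) / 8e-03
J = 5.718e-10 kg/(m^2*s)


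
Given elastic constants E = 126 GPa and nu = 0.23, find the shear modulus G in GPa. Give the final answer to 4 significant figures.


G = E / (2*(1+nu))
G = 126 / (2*(1+0.23))
G = 51.22 GPa


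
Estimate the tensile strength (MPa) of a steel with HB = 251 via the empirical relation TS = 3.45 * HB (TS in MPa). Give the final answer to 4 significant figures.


TS (MPa) = 3.45 * HB
TS = 3.45 * 251
TS = 866 MPa


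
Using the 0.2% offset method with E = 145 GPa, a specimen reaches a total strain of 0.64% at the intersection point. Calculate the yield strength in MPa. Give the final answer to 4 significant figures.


Offset strain = 0.002
Elastic strain at yield = total_strain - offset = 6.4e-03 - 0.002 = 4.4e-03
sigma_y = E * elastic_strain = 145000 * 4.4e-03
sigma_y = 638 MPa


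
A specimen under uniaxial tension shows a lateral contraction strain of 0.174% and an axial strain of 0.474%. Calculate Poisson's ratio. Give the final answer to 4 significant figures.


nu = -epsilon_lat / epsilon_axial
Lateral strain is contraction (negative), so using magnitudes:
nu = 0.174 / 0.474
nu = 0.3671


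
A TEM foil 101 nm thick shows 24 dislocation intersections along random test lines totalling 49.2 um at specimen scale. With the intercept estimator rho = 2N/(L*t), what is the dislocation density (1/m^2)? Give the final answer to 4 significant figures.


rho = 2N / (L * t)
L = 49.2 um = 4.92e-05 m, t = 101 nm = 1.01e-07 m
rho = 2 * 24 / (4.92e-05 * 1.01e-07)
rho = 9.66e+12 1/m^2


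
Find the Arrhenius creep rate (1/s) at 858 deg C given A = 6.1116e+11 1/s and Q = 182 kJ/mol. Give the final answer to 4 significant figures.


rate = A * exp(-Q / (R*T))
T = 858 + 273.15 = 1131.15 K
rate = 6.1116e+11 * exp(-182e3 / (8.314 * 1131.15))
rate = 2407 1/s


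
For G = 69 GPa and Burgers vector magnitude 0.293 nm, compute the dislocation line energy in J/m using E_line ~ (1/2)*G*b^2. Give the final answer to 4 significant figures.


E = G*b^2/2
b = 0.293 nm = 2.93e-10 m
G = 69 GPa = 6.9e+10 Pa
E = 0.5 * 6.9e+10 * (2.93e-10)^2
E = 2.962e-09 J/m


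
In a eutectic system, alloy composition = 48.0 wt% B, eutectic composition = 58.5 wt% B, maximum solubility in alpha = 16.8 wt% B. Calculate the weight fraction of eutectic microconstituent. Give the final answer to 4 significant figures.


f_primary = (C_e - C0) / (C_e - C_alpha_max)
f_primary = (58.5 - 48.0) / (58.5 - 16.8)
f_primary = 0.251799
f_eutectic = 1 - 0.251799 = 0.7482


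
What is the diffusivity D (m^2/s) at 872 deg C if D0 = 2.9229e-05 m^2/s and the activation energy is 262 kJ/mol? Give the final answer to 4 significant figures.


D = D0 * exp(-Qd / (R*T))
T = 1145.15 K
D = 2.9229e-05 * exp(-262e3 / (8.314 * 1145.15))
D = 3.27e-17 m^2/s


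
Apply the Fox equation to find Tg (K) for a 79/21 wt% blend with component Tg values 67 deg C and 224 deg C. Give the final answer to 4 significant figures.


1/Tg = w1/Tg1 + w2/Tg2 (in Kelvin)
Tg1 = 340.15 K, Tg2 = 497.15 K
1/Tg = 0.79/340.15 + 0.21/497.15
Tg = 364.3 K


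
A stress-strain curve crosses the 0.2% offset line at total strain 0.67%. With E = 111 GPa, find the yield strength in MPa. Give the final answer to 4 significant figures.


Offset strain = 0.002
Elastic strain at yield = total_strain - offset = 6.7e-03 - 0.002 = 4.7e-03
sigma_y = E * elastic_strain = 111000 * 4.7e-03
sigma_y = 521.7 MPa


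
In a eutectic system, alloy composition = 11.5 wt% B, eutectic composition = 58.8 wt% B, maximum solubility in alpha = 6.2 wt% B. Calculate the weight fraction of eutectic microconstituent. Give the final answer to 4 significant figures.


f_primary = (C_e - C0) / (C_e - C_alpha_max)
f_primary = (58.8 - 11.5) / (58.8 - 6.2)
f_primary = 0.89924
f_eutectic = 1 - 0.89924 = 0.1008


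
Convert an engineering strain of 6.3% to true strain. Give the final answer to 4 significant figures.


epsilon_true = ln(1 + epsilon_eng)
epsilon_true = ln(1 + 0.063)
epsilon_true = 0.0611


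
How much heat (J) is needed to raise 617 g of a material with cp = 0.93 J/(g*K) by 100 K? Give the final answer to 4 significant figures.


Q = m * cp * dT
Q = 617 * 0.93 * 100
Q = 57380 J


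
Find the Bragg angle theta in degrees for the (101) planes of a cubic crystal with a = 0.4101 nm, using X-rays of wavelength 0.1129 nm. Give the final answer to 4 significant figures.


d = a / sqrt(h^2+k^2+l^2)
d = 0.4101 / sqrt(2) = 0.289984 nm
lambda = 2*d*sin(theta)  =>  sin(theta) = lambda / (2*d)
sin(theta) = 0.1129 / (2 * 0.289984) = 0.194666
theta = 11.23 deg


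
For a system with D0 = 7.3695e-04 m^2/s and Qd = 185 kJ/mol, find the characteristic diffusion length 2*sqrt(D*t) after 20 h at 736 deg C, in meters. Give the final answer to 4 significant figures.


Step 1: D = D0 * exp(-Qd/(R*T))
T = 1009.15 K
D = 7.3695e-04 * exp(-185e3 / (8.314 * 1009.15)) = 1.9557e-13 m^2/s
Step 2: L = 2*sqrt(D*t)
t = 20 h = 72000 s
L = 2*sqrt(1.9557e-13 * 72000) = 2.373e-04 m


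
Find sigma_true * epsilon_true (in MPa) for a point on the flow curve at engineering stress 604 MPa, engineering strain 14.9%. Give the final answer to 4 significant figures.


sigma_true = sigma_eng * (1 + epsilon_eng)
sigma_true = 604 * (1 + 0.149) = 693.996 MPa
epsilon_true = ln(1 + epsilon_eng)
epsilon_true = ln(1 + 0.149) = 0.138892
sigma_true * epsilon_true = 693.996 * 0.138892 = 96.39 MPa


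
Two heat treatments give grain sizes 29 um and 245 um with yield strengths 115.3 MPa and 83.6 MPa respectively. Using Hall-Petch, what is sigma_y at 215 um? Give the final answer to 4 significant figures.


sigma_y = sigma0 + k / sqrt(d)
1/sqrt(d1) = 1/sqrt(2.9e-05) = 185.695;  1/sqrt(d2) = 63.8877
k = (sigma1 - sigma2) / (1/sqrt(d1) - 1/sqrt(d2)) = (115.3 - 83.6) / (185.695 - 63.8877) = 0.260246 MPa*m^0.5
sigma0 = sigma1 - k/sqrt(d1) = 115.3 - 0.260246*185.695 = 66.9735 MPa
sigma_y(d3) = 66.9735 + 0.260246 / sqrt(2.15e-04) = 84.72 MPa


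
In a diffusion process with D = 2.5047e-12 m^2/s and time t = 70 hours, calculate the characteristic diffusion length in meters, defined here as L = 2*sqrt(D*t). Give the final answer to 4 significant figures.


t = 70 hr = 252000 s
Diffusion length = 2*sqrt(D*t)
= 2*sqrt(2.5047e-12 * 252000)
= 1.589e-03 m


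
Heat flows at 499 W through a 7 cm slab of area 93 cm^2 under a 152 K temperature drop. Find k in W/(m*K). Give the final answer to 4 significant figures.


k = Q*L / (A*dT)
L = 0.07 m, A = 9.3e-03 m^2
k = 499 * 0.07 / (9.3e-03 * 152)
k = 24.71 W/(m*K)


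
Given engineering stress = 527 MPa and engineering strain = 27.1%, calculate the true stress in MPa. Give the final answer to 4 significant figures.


sigma_true = sigma_eng * (1 + epsilon_eng)
sigma_true = 527 * (1 + 0.271)
sigma_true = 669.8 MPa


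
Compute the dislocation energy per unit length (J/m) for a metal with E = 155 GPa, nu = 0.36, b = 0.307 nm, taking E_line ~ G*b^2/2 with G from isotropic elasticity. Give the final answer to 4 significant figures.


Step 1: G = E / (2*(1+nu))
G = 155 / (2*(1+0.36)) = 56.9853 GPa = 5.69853e+10 Pa
Step 2: E_line = G*b^2/2
b = 0.307 nm = 3.07e-10 m
E_line = 0.5 * 5.69853e+10 * (3.07e-10)^2 = 2.685e-09 J/m


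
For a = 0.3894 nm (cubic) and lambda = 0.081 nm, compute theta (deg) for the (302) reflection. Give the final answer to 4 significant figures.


d = a / sqrt(h^2+k^2+l^2)
d = 0.3894 / sqrt(13) = 0.108 nm
lambda = 2*d*sin(theta)  =>  sin(theta) = lambda / (2*d)
sin(theta) = 0.081 / (2 * 0.108) = 0.375
theta = 22.02 deg


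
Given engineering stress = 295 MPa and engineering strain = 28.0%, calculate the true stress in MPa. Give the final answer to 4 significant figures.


sigma_true = sigma_eng * (1 + epsilon_eng)
sigma_true = 295 * (1 + 0.28)
sigma_true = 377.6 MPa


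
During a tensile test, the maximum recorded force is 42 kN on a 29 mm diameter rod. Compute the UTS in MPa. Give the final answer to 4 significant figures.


A0 = pi*(d/2)^2 = pi*(29/2)^2 = 660.52 mm^2
UTS = F_max / A0 = 42*1000 / 660.52
UTS = 63.59 MPa


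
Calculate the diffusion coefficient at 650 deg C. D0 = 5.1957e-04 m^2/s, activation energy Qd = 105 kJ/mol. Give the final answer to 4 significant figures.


D = D0 * exp(-Qd / (R*T))
T = 923.15 K
D = 5.1957e-04 * exp(-105e3 / (8.314 * 923.15))
D = 5.946e-10 m^2/s


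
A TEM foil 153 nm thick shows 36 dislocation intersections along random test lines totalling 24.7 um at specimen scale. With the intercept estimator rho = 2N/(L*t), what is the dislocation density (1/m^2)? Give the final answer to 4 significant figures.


rho = 2N / (L * t)
L = 24.7 um = 2.47e-05 m, t = 153 nm = 1.53e-07 m
rho = 2 * 36 / (2.47e-05 * 1.53e-07)
rho = 1.905e+13 1/m^2


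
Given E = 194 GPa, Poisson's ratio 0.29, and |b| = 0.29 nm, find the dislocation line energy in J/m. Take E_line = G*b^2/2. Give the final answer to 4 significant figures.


Step 1: G = E / (2*(1+nu))
G = 194 / (2*(1+0.29)) = 75.1938 GPa = 7.51938e+10 Pa
Step 2: E_line = G*b^2/2
b = 0.29 nm = 2.9e-10 m
E_line = 0.5 * 7.51938e+10 * (2.9e-10)^2 = 3.162e-09 J/m


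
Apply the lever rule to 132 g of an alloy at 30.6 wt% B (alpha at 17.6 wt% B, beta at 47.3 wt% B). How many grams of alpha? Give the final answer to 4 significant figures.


f_alpha = (C_beta - C0) / (C_beta - C_alpha)
f_alpha = (47.3 - 30.6) / (47.3 - 17.6) = 0.56229
m_alpha = f_alpha * m_total = 0.56229 * 132 = 74.22 g


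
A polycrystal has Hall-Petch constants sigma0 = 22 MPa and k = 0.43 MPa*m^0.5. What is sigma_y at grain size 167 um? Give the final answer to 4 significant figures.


sigma_y = sigma0 + k / sqrt(d)
d = 167 um = 1.67e-04 m
sigma_y = 22 + 0.43 / sqrt(1.67e-04)
sigma_y = 55.27 MPa


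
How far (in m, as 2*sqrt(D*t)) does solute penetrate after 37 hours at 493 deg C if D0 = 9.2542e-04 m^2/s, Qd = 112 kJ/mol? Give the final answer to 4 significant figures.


Step 1: D = D0 * exp(-Qd/(R*T))
T = 766.15 K
D = 9.2542e-04 * exp(-112e3 / (8.314 * 766.15)) = 2.13854e-11 m^2/s
Step 2: L = 2*sqrt(D*t)
t = 37 h = 133200 s
L = 2*sqrt(2.13854e-11 * 133200) = 3.376e-03 m


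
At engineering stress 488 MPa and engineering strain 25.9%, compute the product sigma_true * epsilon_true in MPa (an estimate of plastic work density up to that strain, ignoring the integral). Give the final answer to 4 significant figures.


sigma_true = sigma_eng * (1 + epsilon_eng)
sigma_true = 488 * (1 + 0.259) = 614.392 MPa
epsilon_true = ln(1 + epsilon_eng)
epsilon_true = ln(1 + 0.259) = 0.230318
sigma_true * epsilon_true = 614.392 * 0.230318 = 141.5 MPa


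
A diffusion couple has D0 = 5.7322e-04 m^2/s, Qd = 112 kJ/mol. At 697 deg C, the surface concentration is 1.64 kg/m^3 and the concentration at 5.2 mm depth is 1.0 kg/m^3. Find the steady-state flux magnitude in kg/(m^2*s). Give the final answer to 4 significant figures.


Step 1: D = D0 * exp(-Qd/(R*T))
T = 697 + 273.15 = 970.15 K
D = 5.7322e-04 * exp(-112e3 / (8.314 * 970.15)) = 5.34343e-10 m^2/s
Step 2: J = D * (C1 - C2) / dx
J = 5.34343e-10 * (1.64 - 1.0) / 5.2e-03
J = 6.577e-08 kg/(m^2*s)


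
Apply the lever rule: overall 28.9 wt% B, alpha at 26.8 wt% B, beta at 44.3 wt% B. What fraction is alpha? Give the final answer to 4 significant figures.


f_alpha = (C_beta - C0) / (C_beta - C_alpha)
f_alpha = (44.3 - 28.9) / (44.3 - 26.8)
f_alpha = 0.88


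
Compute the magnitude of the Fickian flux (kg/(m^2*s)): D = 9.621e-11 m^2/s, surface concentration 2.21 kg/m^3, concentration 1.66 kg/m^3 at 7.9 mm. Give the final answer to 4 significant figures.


J = -D * (dC/dx) = D * (C1 - C2) / dx
J = 9.621e-11 * (2.21 - 1.66) / 7.9e-03
J = 6.698e-09 kg/(m^2*s)


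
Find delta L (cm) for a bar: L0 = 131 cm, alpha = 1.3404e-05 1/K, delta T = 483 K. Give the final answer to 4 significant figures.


dL = L0 * alpha * dT
dL = 131 * 1.3404e-05 * 483
dL = 0.8481 cm


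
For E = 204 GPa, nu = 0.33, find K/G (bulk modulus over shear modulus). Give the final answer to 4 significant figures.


G = E / (2*(1+nu))
G = 204 / (2*(1+0.33)) = 76.6917 GPa
K = E / (3*(1-2*nu))
K = 204 / (3*(1-2*0.33)) = 200 GPa
K/G = 200 / 76.6917 = 2.608


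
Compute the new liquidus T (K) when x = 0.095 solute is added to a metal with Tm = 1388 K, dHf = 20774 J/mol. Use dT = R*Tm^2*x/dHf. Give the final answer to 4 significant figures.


dT = R*Tm^2*x / dHf
dT = 8.314 * 1388^2 * 0.095 / 20774
dT = 73.2474 K
T_new = 1388 - 73.2474 = 1315 K


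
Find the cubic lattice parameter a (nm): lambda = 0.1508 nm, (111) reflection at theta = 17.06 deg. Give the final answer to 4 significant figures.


d = lambda / (2*sin(theta))
d = 0.1508 / (2*sin(17.06 deg))
d = 0.257011 nm
a = d * sqrt(h^2+k^2+l^2) = 0.257011 * sqrt(3)
a = 0.4452 nm


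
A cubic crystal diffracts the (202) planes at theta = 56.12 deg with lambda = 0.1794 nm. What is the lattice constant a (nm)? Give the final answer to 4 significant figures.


d = lambda / (2*sin(theta))
d = 0.1794 / (2*sin(56.12 deg))
d = 0.108045 nm
a = d * sqrt(h^2+k^2+l^2) = 0.108045 * sqrt(8)
a = 0.3056 nm


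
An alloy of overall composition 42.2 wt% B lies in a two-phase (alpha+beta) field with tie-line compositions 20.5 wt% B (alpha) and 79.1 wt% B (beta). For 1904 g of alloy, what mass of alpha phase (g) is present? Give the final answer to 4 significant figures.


f_alpha = (C_beta - C0) / (C_beta - C_alpha)
f_alpha = (79.1 - 42.2) / (79.1 - 20.5) = 0.629693
m_alpha = f_alpha * m_total = 0.629693 * 1904 = 1199 g


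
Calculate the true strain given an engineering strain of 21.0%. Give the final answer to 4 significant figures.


epsilon_true = ln(1 + epsilon_eng)
epsilon_true = ln(1 + 0.21)
epsilon_true = 0.1906


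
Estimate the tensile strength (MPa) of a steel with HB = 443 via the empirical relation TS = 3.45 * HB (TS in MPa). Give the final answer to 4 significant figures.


TS (MPa) = 3.45 * HB
TS = 3.45 * 443
TS = 1528 MPa


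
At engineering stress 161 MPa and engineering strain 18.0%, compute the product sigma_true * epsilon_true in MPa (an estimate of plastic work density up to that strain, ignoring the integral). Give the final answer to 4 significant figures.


sigma_true = sigma_eng * (1 + epsilon_eng)
sigma_true = 161 * (1 + 0.18) = 189.98 MPa
epsilon_true = ln(1 + epsilon_eng)
epsilon_true = ln(1 + 0.18) = 0.165514
sigma_true * epsilon_true = 189.98 * 0.165514 = 31.44 MPa


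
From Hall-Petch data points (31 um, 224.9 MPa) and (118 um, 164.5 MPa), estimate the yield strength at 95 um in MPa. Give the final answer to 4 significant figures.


sigma_y = sigma0 + k / sqrt(d)
1/sqrt(d1) = 1/sqrt(3.1e-05) = 179.605;  1/sqrt(d2) = 92.0575
k = (sigma1 - sigma2) / (1/sqrt(d1) - 1/sqrt(d2)) = (224.9 - 164.5) / (179.605 - 92.0575) = 0.689909 MPa*m^0.5
sigma0 = sigma1 - k/sqrt(d1) = 224.9 - 0.689909*179.605 = 100.989 MPa
sigma_y(d3) = 100.989 + 0.689909 / sqrt(9.5e-05) = 171.8 MPa


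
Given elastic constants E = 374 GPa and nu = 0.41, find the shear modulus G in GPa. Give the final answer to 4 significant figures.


G = E / (2*(1+nu))
G = 374 / (2*(1+0.41))
G = 132.6 GPa


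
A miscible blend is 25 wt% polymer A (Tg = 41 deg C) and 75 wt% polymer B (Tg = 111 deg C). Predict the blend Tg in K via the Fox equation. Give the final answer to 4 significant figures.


1/Tg = w1/Tg1 + w2/Tg2 (in Kelvin)
Tg1 = 314.15 K, Tg2 = 384.15 K
1/Tg = 0.25/314.15 + 0.75/384.15
Tg = 363.9 K


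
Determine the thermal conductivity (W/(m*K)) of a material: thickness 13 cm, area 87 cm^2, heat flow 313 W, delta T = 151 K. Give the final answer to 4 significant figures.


k = Q*L / (A*dT)
L = 0.13 m, A = 8.7e-03 m^2
k = 313 * 0.13 / (8.7e-03 * 151)
k = 30.97 W/(m*K)


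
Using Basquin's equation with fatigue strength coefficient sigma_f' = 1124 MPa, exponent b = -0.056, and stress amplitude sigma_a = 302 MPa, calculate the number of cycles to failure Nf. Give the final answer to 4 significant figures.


sigma_a = sigma_f' * (2*Nf)^b
2*Nf = (sigma_a / sigma_f')^(1/b)
2*Nf = (302 / 1124)^(1/-0.056)
2*Nf = 1.55644e+10
Nf = 7.782e+09 cycles


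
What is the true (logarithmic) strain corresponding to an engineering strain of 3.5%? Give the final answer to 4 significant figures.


epsilon_true = ln(1 + epsilon_eng)
epsilon_true = ln(1 + 0.035)
epsilon_true = 0.0344


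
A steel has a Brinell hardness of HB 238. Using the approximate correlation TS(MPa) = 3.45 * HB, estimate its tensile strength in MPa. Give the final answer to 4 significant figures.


TS (MPa) = 3.45 * HB
TS = 3.45 * 238
TS = 821.1 MPa


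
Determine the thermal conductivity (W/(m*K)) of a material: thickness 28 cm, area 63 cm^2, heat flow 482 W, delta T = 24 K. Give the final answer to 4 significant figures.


k = Q*L / (A*dT)
L = 0.28 m, A = 6.3e-03 m^2
k = 482 * 0.28 / (6.3e-03 * 24)
k = 892.6 W/(m*K)


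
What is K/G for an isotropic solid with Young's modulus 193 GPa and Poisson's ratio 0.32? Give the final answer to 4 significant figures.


G = E / (2*(1+nu))
G = 193 / (2*(1+0.32)) = 73.1061 GPa
K = E / (3*(1-2*nu))
K = 193 / (3*(1-2*0.32)) = 178.704 GPa
K/G = 178.704 / 73.1061 = 2.444


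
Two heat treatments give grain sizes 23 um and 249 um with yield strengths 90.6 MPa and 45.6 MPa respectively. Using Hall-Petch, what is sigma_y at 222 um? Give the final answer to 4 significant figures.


sigma_y = sigma0 + k / sqrt(d)
1/sqrt(d1) = 1/sqrt(2.3e-05) = 208.514;  1/sqrt(d2) = 63.3724
k = (sigma1 - sigma2) / (1/sqrt(d1) - 1/sqrt(d2)) = (90.6 - 45.6) / (208.514 - 63.3724) = 0.310041 MPa*m^0.5
sigma0 = sigma1 - k/sqrt(d1) = 90.6 - 0.310041*208.514 = 25.9519 MPa
sigma_y(d3) = 25.9519 + 0.310041 / sqrt(2.22e-04) = 46.76 MPa


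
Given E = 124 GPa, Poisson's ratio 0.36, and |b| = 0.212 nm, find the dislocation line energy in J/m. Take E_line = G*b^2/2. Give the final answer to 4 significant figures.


Step 1: G = E / (2*(1+nu))
G = 124 / (2*(1+0.36)) = 45.5882 GPa = 4.55882e+10 Pa
Step 2: E_line = G*b^2/2
b = 0.212 nm = 2.12e-10 m
E_line = 0.5 * 4.55882e+10 * (2.12e-10)^2 = 1.024e-09 J/m


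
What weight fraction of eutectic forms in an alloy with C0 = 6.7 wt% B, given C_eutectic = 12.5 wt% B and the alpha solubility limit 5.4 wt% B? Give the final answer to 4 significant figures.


f_primary = (C_e - C0) / (C_e - C_alpha_max)
f_primary = (12.5 - 6.7) / (12.5 - 5.4)
f_primary = 0.816901
f_eutectic = 1 - 0.816901 = 0.1831


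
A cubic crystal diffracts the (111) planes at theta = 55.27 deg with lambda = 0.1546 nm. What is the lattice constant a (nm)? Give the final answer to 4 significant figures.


d = lambda / (2*sin(theta))
d = 0.1546 / (2*sin(55.27 deg))
d = 0.0940566 nm
a = d * sqrt(h^2+k^2+l^2) = 0.0940566 * sqrt(3)
a = 0.1629 nm


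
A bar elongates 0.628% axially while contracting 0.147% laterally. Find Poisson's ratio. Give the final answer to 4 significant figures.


nu = -epsilon_lat / epsilon_axial
Lateral strain is contraction (negative), so using magnitudes:
nu = 0.147 / 0.628
nu = 0.2341


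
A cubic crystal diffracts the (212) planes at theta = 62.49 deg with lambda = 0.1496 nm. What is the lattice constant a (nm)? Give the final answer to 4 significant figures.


d = lambda / (2*sin(theta))
d = 0.1496 / (2*sin(62.49 deg))
d = 0.0843358 nm
a = d * sqrt(h^2+k^2+l^2) = 0.0843358 * sqrt(9)
a = 0.253 nm


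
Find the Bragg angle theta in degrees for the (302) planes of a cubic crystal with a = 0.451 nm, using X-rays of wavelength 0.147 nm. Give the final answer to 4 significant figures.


d = a / sqrt(h^2+k^2+l^2)
d = 0.451 / sqrt(13) = 0.125085 nm
lambda = 2*d*sin(theta)  =>  sin(theta) = lambda / (2*d)
sin(theta) = 0.147 / (2 * 0.125085) = 0.587601
theta = 35.99 deg


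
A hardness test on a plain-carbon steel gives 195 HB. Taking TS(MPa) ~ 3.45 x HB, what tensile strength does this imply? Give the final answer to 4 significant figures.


TS (MPa) = 3.45 * HB
TS = 3.45 * 195
TS = 672.8 MPa


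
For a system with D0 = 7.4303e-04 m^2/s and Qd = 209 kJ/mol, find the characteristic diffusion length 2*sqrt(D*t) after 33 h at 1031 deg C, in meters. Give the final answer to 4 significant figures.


Step 1: D = D0 * exp(-Qd/(R*T))
T = 1304.15 K
D = 7.4303e-04 * exp(-209e3 / (8.314 * 1304.15)) = 3.16012e-12 m^2/s
Step 2: L = 2*sqrt(D*t)
t = 33 h = 118800 s
L = 2*sqrt(3.16012e-12 * 118800) = 1.225e-03 m


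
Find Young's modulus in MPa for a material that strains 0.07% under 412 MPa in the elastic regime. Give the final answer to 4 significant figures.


E = sigma / epsilon
epsilon = 0.07% = 7e-04
E = 412 / 7e-04
E = 588600 MPa


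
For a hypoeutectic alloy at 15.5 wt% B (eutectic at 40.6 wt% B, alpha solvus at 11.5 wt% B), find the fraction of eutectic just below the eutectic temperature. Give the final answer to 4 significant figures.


f_primary = (C_e - C0) / (C_e - C_alpha_max)
f_primary = (40.6 - 15.5) / (40.6 - 11.5)
f_primary = 0.862543
f_eutectic = 1 - 0.862543 = 0.1375


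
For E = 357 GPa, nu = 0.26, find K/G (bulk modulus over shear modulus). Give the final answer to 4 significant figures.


G = E / (2*(1+nu))
G = 357 / (2*(1+0.26)) = 141.667 GPa
K = E / (3*(1-2*nu))
K = 357 / (3*(1-2*0.26)) = 247.917 GPa
K/G = 247.917 / 141.667 = 1.75


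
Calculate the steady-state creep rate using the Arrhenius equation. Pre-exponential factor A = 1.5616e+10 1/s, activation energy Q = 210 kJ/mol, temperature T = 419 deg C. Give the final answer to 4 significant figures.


rate = A * exp(-Q / (R*T))
T = 419 + 273.15 = 692.15 K
rate = 1.5616e+10 * exp(-210e3 / (8.314 * 692.15))
rate = 2.212e-06 1/s


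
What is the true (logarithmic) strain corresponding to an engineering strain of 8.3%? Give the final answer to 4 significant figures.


epsilon_true = ln(1 + epsilon_eng)
epsilon_true = ln(1 + 0.083)
epsilon_true = 0.07973


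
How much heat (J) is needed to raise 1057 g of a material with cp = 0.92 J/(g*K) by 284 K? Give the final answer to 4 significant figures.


Q = m * cp * dT
Q = 1057 * 0.92 * 284
Q = 276200 J


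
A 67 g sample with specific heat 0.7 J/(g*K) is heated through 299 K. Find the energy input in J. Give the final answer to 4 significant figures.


Q = m * cp * dT
Q = 67 * 0.7 * 299
Q = 14020 J


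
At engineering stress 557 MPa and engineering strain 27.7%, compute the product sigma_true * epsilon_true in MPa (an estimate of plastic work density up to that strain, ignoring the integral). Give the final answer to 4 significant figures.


sigma_true = sigma_eng * (1 + epsilon_eng)
sigma_true = 557 * (1 + 0.277) = 711.289 MPa
epsilon_true = ln(1 + epsilon_eng)
epsilon_true = ln(1 + 0.277) = 0.244514
sigma_true * epsilon_true = 711.289 * 0.244514 = 173.9 MPa


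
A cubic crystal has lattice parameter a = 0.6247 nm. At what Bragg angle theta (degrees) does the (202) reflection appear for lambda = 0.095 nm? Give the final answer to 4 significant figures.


d = a / sqrt(h^2+k^2+l^2)
d = 0.6247 / sqrt(8) = 0.220865 nm
lambda = 2*d*sin(theta)  =>  sin(theta) = lambda / (2*d)
sin(theta) = 0.095 / (2 * 0.220865) = 0.215064
theta = 12.42 deg


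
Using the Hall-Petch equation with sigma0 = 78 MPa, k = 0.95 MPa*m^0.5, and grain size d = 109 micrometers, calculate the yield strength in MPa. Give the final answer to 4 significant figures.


sigma_y = sigma0 + k / sqrt(d)
d = 109 um = 1.09e-04 m
sigma_y = 78 + 0.95 / sqrt(1.09e-04)
sigma_y = 169 MPa


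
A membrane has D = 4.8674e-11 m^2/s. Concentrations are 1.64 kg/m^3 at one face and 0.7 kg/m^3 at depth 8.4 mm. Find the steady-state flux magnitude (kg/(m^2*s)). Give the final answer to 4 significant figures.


J = -D * (dC/dx) = D * (C1 - C2) / dx
J = 4.8674e-11 * (1.64 - 0.7) / 8.4e-03
J = 5.447e-09 kg/(m^2*s)


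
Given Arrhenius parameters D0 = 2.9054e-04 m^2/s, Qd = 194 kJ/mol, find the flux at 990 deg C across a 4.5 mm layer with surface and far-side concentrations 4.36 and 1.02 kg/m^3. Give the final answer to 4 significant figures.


Step 1: D = D0 * exp(-Qd/(R*T))
T = 990 + 273.15 = 1263.15 K
D = 2.9054e-04 * exp(-194e3 / (8.314 * 1263.15)) = 2.75738e-12 m^2/s
Step 2: J = D * (C1 - C2) / dx
J = 2.75738e-12 * (4.36 - 1.02) / 4.5e-03
J = 2.047e-09 kg/(m^2*s)


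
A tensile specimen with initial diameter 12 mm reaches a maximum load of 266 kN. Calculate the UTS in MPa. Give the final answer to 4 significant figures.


A0 = pi*(d/2)^2 = pi*(12/2)^2 = 113.097 mm^2
UTS = F_max / A0 = 266*1000 / 113.097
UTS = 2352 MPa


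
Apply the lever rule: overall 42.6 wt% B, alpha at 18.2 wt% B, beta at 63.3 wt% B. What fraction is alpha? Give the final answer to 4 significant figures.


f_alpha = (C_beta - C0) / (C_beta - C_alpha)
f_alpha = (63.3 - 42.6) / (63.3 - 18.2)
f_alpha = 0.459


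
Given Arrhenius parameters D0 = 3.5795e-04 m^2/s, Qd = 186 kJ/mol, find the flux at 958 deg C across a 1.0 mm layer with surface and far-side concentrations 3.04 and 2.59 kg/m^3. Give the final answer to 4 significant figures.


Step 1: D = D0 * exp(-Qd/(R*T))
T = 958 + 273.15 = 1231.15 K
D = 3.5795e-04 * exp(-186e3 / (8.314 * 1231.15)) = 4.59218e-12 m^2/s
Step 2: J = D * (C1 - C2) / dx
J = 4.59218e-12 * (3.04 - 2.59) / 1e-03
J = 2.066e-09 kg/(m^2*s)


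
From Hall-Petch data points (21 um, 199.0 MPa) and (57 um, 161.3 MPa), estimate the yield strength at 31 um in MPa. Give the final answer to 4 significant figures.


sigma_y = sigma0 + k / sqrt(d)
1/sqrt(d1) = 1/sqrt(2.1e-05) = 218.218;  1/sqrt(d2) = 132.453
k = (sigma1 - sigma2) / (1/sqrt(d1) - 1/sqrt(d2)) = (199.0 - 161.3) / (218.218 - 132.453) = 0.439575 MPa*m^0.5
sigma0 = sigma1 - k/sqrt(d1) = 199.0 - 0.439575*218.218 = 103.077 MPa
sigma_y(d3) = 103.077 + 0.439575 / sqrt(3.1e-05) = 182 MPa


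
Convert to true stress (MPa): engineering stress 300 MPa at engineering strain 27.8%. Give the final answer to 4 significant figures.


sigma_true = sigma_eng * (1 + epsilon_eng)
sigma_true = 300 * (1 + 0.278)
sigma_true = 383.4 MPa


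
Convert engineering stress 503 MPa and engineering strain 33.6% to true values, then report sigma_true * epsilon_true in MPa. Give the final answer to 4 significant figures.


sigma_true = sigma_eng * (1 + epsilon_eng)
sigma_true = 503 * (1 + 0.336) = 672.008 MPa
epsilon_true = ln(1 + epsilon_eng)
epsilon_true = ln(1 + 0.336) = 0.28968
sigma_true * epsilon_true = 672.008 * 0.28968 = 194.7 MPa


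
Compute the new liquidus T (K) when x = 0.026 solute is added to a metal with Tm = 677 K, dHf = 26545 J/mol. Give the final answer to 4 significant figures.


dT = R*Tm^2*x / dHf
dT = 8.314 * 677^2 * 0.026 / 26545
dT = 3.73231 K
T_new = 677 - 3.73231 = 673.3 K


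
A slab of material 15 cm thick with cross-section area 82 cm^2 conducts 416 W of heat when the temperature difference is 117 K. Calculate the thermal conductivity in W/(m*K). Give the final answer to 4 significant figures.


k = Q*L / (A*dT)
L = 0.15 m, A = 8.2e-03 m^2
k = 416 * 0.15 / (8.2e-03 * 117)
k = 65.04 W/(m*K)


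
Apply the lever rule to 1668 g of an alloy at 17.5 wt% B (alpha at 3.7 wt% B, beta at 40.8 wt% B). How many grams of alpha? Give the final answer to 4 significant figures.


f_alpha = (C_beta - C0) / (C_beta - C_alpha)
f_alpha = (40.8 - 17.5) / (40.8 - 3.7) = 0.628032
m_alpha = f_alpha * m_total = 0.628032 * 1668 = 1048 g


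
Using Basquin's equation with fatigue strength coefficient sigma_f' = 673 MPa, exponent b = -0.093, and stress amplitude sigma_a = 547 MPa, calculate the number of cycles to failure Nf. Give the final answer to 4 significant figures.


sigma_a = sigma_f' * (2*Nf)^b
2*Nf = (sigma_a / sigma_f')^(1/b)
2*Nf = (547 / 673)^(1/-0.093)
2*Nf = 9.29052
Nf = 4.645 cycles


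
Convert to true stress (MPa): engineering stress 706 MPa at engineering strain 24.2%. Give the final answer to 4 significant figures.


sigma_true = sigma_eng * (1 + epsilon_eng)
sigma_true = 706 * (1 + 0.242)
sigma_true = 876.9 MPa


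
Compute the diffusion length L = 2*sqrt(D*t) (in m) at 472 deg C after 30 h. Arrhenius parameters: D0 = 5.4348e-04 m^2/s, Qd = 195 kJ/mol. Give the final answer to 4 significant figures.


Step 1: D = D0 * exp(-Qd/(R*T))
T = 745.15 K
D = 5.4348e-04 * exp(-195e3 / (8.314 * 745.15)) = 1.16222e-17 m^2/s
Step 2: L = 2*sqrt(D*t)
t = 30 h = 108000 s
L = 2*sqrt(1.16222e-17 * 108000) = 2.241e-06 m


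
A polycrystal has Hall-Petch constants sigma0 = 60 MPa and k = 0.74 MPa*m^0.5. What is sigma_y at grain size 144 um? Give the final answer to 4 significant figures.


sigma_y = sigma0 + k / sqrt(d)
d = 144 um = 1.44e-04 m
sigma_y = 60 + 0.74 / sqrt(1.44e-04)
sigma_y = 121.7 MPa


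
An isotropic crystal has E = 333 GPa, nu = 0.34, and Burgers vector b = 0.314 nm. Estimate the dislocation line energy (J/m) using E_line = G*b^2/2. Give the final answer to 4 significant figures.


Step 1: G = E / (2*(1+nu))
G = 333 / (2*(1+0.34)) = 124.254 GPa = 1.24254e+11 Pa
Step 2: E_line = G*b^2/2
b = 0.314 nm = 3.14e-10 m
E_line = 0.5 * 1.24254e+11 * (3.14e-10)^2 = 6.125e-09 J/m


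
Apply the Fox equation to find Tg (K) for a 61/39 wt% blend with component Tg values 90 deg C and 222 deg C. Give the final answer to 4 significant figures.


1/Tg = w1/Tg1 + w2/Tg2 (in Kelvin)
Tg1 = 363.15 K, Tg2 = 495.15 K
1/Tg = 0.61/363.15 + 0.39/495.15
Tg = 405.3 K


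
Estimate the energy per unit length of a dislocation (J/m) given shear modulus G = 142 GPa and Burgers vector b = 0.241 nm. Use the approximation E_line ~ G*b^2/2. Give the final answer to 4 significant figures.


E = G*b^2/2
b = 0.241 nm = 2.41e-10 m
G = 142 GPa = 1.42e+11 Pa
E = 0.5 * 1.42e+11 * (2.41e-10)^2
E = 4.124e-09 J/m


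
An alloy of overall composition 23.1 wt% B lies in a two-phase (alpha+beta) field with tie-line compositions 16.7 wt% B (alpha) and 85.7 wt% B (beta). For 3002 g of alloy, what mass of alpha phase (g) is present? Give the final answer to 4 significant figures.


f_alpha = (C_beta - C0) / (C_beta - C_alpha)
f_alpha = (85.7 - 23.1) / (85.7 - 16.7) = 0.907246
m_alpha = f_alpha * m_total = 0.907246 * 3002 = 2724 g


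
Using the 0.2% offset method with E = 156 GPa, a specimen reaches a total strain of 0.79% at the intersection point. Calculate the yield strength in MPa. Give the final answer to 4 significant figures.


Offset strain = 0.002
Elastic strain at yield = total_strain - offset = 7.9e-03 - 0.002 = 5.9e-03
sigma_y = E * elastic_strain = 156000 * 5.9e-03
sigma_y = 920.4 MPa


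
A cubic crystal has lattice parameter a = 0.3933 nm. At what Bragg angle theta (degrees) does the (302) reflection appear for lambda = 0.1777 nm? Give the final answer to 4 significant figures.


d = a / sqrt(h^2+k^2+l^2)
d = 0.3933 / sqrt(13) = 0.109082 nm
lambda = 2*d*sin(theta)  =>  sin(theta) = lambda / (2*d)
sin(theta) = 0.1777 / (2 * 0.109082) = 0.814526
theta = 54.54 deg


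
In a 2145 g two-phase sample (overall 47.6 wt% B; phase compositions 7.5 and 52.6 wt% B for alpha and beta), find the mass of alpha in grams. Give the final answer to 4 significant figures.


f_alpha = (C_beta - C0) / (C_beta - C_alpha)
f_alpha = (52.6 - 47.6) / (52.6 - 7.5) = 0.110865
m_alpha = f_alpha * m_total = 0.110865 * 2145 = 237.8 g


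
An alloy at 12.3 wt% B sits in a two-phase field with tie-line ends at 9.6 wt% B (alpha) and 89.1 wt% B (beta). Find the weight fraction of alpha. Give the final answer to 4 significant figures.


f_alpha = (C_beta - C0) / (C_beta - C_alpha)
f_alpha = (89.1 - 12.3) / (89.1 - 9.6)
f_alpha = 0.966


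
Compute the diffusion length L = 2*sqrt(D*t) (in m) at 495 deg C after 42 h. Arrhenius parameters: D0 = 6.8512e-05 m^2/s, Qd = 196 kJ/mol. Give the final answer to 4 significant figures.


Step 1: D = D0 * exp(-Qd/(R*T))
T = 768.15 K
D = 6.8512e-05 * exp(-196e3 / (8.314 * 768.15)) = 3.21494e-18 m^2/s
Step 2: L = 2*sqrt(D*t)
t = 42 h = 151200 s
L = 2*sqrt(3.21494e-18 * 151200) = 1.394e-06 m
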